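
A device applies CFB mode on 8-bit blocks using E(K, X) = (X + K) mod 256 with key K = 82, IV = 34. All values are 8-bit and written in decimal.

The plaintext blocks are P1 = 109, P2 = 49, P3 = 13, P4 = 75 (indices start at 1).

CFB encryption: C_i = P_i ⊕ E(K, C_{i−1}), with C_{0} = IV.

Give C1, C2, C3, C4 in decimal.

C1: E(K, 34) = 116; 109 ⊕ 116 = 25.
C2: E(K, 25) = 107; 49 ⊕ 107 = 90.
C3: E(K, 90) = 172; 13 ⊕ 172 = 161.
C4: E(K, 161) = 243; 75 ⊕ 243 = 184.

C1 = 25, C2 = 90, C3 = 161, C4 = 184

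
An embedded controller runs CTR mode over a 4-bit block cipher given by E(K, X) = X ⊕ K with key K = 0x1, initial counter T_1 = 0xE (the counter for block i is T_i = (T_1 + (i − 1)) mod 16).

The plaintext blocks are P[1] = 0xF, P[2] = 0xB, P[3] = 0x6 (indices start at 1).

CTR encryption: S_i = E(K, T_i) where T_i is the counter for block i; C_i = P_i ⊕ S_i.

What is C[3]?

C[1]: T = 0xE, S = E(K, T) = 0xF; 0xF ⊕ 0xF = 0x0.
C[2]: T = 0xF, S = E(K, T) = 0xE; 0xB ⊕ 0xE = 0x5.
C[3]: T = 0x0, S = E(K, T) = 0x1; 0x6 ⊕ 0x1 = 0x7.

C[3] = 0x7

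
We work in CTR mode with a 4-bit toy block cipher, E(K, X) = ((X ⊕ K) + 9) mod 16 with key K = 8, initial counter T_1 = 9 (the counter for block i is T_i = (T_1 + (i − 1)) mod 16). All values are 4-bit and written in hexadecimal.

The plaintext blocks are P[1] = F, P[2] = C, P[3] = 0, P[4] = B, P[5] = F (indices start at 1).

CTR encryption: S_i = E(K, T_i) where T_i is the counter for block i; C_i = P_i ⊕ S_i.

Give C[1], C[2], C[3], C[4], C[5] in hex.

C[1]: T = 9, S = E(K, T) = A; F ⊕ A = 5.
C[2]: T = A, S = E(K, T) = B; C ⊕ B = 7.
C[3]: T = B, S = E(K, T) = C; 0 ⊕ C = C.
C[4]: T = C, S = E(K, T) = D; B ⊕ D = 6.
C[5]: T = D, S = E(K, T) = E; F ⊕ E = 1.

C[1] = 5, C[2] = 7, C[3] = C, C[4] = 6, C[5] = 1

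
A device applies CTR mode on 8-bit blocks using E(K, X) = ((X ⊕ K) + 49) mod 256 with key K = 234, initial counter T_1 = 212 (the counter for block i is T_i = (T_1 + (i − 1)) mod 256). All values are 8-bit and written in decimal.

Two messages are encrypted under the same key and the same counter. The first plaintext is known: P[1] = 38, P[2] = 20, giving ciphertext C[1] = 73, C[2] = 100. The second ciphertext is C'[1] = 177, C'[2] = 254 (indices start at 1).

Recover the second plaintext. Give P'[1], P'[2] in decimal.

P'[1] = 222, P'[2] = 142

In CTR with a reused counter, both messages share the same keystream S_i, so C_i ⊕ C'_i = P_i ⊕ P'_i and thus P'_i = P_i ⊕ C_i ⊕ C'_i.
P'[1]: 38 ⊕ 73 ⊕ 177 = 222.
P'[2]: 20 ⊕ 100 ⊕ 254 = 142.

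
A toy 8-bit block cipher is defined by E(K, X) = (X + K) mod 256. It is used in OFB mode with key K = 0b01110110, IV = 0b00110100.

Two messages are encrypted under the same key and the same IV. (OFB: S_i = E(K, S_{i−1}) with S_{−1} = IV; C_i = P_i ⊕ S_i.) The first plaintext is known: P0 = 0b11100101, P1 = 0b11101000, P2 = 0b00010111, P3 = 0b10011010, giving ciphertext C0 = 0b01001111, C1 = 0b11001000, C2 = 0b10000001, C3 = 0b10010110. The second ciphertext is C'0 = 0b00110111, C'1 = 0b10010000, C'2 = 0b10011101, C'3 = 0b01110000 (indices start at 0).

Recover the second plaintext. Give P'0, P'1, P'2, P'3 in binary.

In OFB with a reused IV, both messages share the same keystream S_i, so C_i ⊕ C'_i = P_i ⊕ P'_i and thus P'_i = P_i ⊕ C_i ⊕ C'_i.
P'0: 0b11100101 ⊕ 0b01001111 ⊕ 0b00110111 = 0b10011101.
P'1: 0b11101000 ⊕ 0b11001000 ⊕ 0b10010000 = 0b10110000.
P'2: 0b00010111 ⊕ 0b10000001 ⊕ 0b10011101 = 0b00001011.
P'3: 0b10011010 ⊕ 0b10010110 ⊕ 0b01110000 = 0b01111100.

P'0 = 0b10011101, P'1 = 0b10110000, P'2 = 0b00001011, P'3 = 0b01111100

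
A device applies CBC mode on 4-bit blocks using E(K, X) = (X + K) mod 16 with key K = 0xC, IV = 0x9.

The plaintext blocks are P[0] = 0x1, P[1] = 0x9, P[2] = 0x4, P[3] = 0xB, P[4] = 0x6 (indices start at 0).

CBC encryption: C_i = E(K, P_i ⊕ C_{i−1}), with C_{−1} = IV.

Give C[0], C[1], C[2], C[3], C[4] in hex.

C[0]: P[0] ⊕ 0x9 = 0x8; E(K, 0x8) = 0x4.
C[1]: P[1] ⊕ 0x4 = 0xD; E(K, 0xD) = 0x9.
C[2]: P[2] ⊕ 0x9 = 0xD; E(K, 0xD) = 0x9.
C[3]: P[3] ⊕ 0x9 = 0x2; E(K, 0x2) = 0xE.
C[4]: P[4] ⊕ 0xE = 0x8; E(K, 0x8) = 0x4.

C[0] = 0x4, C[1] = 0x9, C[2] = 0x9, C[3] = 0xE, C[4] = 0x4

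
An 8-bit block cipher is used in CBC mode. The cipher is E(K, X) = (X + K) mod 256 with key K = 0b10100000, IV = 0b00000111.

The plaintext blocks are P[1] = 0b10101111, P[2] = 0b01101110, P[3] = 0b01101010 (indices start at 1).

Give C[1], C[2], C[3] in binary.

C[1] = 0b01001000, C[2] = 0b11000110, C[3] = 0b01001100

CBC encryption: C_i = E(K, P_i ⊕ C_{i−1}), with C_{0} = IV.
C[1]: P[1] ⊕ 0b00000111 = 0b10101000; E(K, 0b10101000) = 0b01001000.
C[2]: P[2] ⊕ 0b01001000 = 0b00100110; E(K, 0b00100110) = 0b11000110.
C[3]: P[3] ⊕ 0b11000110 = 0b10101100; E(K, 0b10101100) = 0b01001100.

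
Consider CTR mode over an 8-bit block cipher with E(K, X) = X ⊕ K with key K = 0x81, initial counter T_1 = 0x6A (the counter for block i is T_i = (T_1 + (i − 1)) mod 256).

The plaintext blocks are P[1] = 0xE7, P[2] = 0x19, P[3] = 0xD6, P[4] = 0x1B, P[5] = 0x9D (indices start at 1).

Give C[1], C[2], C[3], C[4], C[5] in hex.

CTR encryption: S_i = E(K, T_i) where T_i is the counter for block i; C_i = P_i ⊕ S_i.
C[1]: T = 0x6A, S = E(K, T) = 0xEB; 0xE7 ⊕ 0xEB = 0x0C.
C[2]: T = 0x6B, S = E(K, T) = 0xEA; 0x19 ⊕ 0xEA = 0xF3.
C[3]: T = 0x6C, S = E(K, T) = 0xED; 0xD6 ⊕ 0xED = 0x3B.
C[4]: T = 0x6D, S = E(K, T) = 0xEC; 0x1B ⊕ 0xEC = 0xF7.
C[5]: T = 0x6E, S = E(K, T) = 0xEF; 0x9D ⊕ 0xEF = 0x72.

C[1] = 0x0C, C[2] = 0xF3, C[3] = 0x3B, C[4] = 0xF7, C[5] = 0x72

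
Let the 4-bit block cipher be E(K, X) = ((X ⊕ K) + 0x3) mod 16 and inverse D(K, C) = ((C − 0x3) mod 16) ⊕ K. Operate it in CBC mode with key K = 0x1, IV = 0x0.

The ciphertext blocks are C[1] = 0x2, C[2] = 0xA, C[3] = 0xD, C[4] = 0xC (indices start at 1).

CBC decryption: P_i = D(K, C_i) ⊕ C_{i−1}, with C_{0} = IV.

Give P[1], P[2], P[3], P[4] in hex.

P[1]: D(K, 0x2) = 0xE; 0xE ⊕ 0x0 = 0xE.
P[2]: D(K, 0xA) = 0x6; 0x6 ⊕ 0x2 = 0x4.
P[3]: D(K, 0xD) = 0xB; 0xB ⊕ 0xA = 0x1.
P[4]: D(K, 0xC) = 0x8; 0x8 ⊕ 0xD = 0x5.

P[1] = 0xE, P[2] = 0x4, P[3] = 0x1, P[4] = 0x5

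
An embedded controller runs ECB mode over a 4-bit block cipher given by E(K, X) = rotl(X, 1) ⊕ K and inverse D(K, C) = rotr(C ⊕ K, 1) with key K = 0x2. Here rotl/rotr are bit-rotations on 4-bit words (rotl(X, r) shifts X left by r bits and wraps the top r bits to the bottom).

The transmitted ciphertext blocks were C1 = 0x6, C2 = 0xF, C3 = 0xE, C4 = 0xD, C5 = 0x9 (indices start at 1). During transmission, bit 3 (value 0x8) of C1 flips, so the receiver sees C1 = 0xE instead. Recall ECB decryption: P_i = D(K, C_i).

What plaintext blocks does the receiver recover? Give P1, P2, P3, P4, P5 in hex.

P1 = 0x6, P2 = 0xE, P3 = 0x6, P4 = 0xF, P5 = 0xD

Only C1 changed, to 0xE. In ECB, a change in C_i affects only P_i. Decrypting the received ciphertext:
P1: D(K, 0xE) = 0x6.
P2: D(K, 0xF) = 0xE.
P3: D(K, 0xE) = 0x6.
P4: D(K, 0xD) = 0xF.
P5: D(K, 0x9) = 0xD.
Blocks that differ from the original plaintext: P1.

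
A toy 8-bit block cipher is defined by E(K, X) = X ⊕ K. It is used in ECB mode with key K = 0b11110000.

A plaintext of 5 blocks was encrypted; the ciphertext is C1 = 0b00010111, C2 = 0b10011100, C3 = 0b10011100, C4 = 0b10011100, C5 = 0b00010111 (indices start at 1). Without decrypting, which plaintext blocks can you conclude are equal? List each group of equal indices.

ECB encrypts each block independently with the same key, so equal ciphertext blocks imply equal plaintext blocks.
C1 = C5 = 0b00010111, so P1 = P5.
C2 = C3 = C4 = 0b10011100, so P2 = P3 = P4.

P1 = P5; P2 = P3 = P4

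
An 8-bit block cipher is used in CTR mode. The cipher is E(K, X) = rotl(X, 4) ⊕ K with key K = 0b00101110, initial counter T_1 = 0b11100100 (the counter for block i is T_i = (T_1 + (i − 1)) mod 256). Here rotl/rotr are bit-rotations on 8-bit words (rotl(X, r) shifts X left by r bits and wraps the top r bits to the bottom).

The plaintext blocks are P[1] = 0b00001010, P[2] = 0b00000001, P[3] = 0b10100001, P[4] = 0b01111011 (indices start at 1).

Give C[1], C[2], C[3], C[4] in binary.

C[1] = 0b01101010, C[2] = 0b01110001, C[3] = 0b11100001, C[4] = 0b00101011

CTR encryption: S_i = E(K, T_i) where T_i is the counter for block i; C_i = P_i ⊕ S_i.
C[1]: T = 0b11100100, S = E(K, T) = 0b01100000; 0b00001010 ⊕ 0b01100000 = 0b01101010.
C[2]: T = 0b11100101, S = E(K, T) = 0b01110000; 0b00000001 ⊕ 0b01110000 = 0b01110001.
C[3]: T = 0b11100110, S = E(K, T) = 0b01000000; 0b10100001 ⊕ 0b01000000 = 0b11100001.
C[4]: T = 0b11100111, S = E(K, T) = 0b01010000; 0b01111011 ⊕ 0b01010000 = 0b00101011.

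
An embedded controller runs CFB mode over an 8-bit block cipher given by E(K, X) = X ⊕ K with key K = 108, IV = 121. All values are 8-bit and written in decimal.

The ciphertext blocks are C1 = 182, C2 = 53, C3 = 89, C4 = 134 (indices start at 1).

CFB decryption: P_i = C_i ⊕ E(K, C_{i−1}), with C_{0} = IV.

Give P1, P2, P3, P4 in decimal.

P1 = 163, P2 = 239, P3 = 0, P4 = 179

P1: E(K, 121) = 21; 182 ⊕ 21 = 163.
P2: E(K, 182) = 218; 53 ⊕ 218 = 239.
P3: E(K, 53) = 89; 89 ⊕ 89 = 0.
P4: E(K, 89) = 53; 134 ⊕ 53 = 179.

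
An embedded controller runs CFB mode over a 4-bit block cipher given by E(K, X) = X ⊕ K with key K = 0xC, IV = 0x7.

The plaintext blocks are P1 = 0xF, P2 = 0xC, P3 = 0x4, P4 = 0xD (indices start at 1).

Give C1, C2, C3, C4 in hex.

C1 = 0x4, C2 = 0x4, C3 = 0xC, C4 = 0xD

CFB encryption: C_i = P_i ⊕ E(K, C_{i−1}), with C_{0} = IV.
C1: E(K, 0x7) = 0xB; 0xF ⊕ 0xB = 0x4.
C2: E(K, 0x4) = 0x8; 0xC ⊕ 0x8 = 0x4.
C3: E(K, 0x4) = 0x8; 0x4 ⊕ 0x8 = 0xC.
C4: E(K, 0xC) = 0x0; 0xD ⊕ 0x0 = 0xD.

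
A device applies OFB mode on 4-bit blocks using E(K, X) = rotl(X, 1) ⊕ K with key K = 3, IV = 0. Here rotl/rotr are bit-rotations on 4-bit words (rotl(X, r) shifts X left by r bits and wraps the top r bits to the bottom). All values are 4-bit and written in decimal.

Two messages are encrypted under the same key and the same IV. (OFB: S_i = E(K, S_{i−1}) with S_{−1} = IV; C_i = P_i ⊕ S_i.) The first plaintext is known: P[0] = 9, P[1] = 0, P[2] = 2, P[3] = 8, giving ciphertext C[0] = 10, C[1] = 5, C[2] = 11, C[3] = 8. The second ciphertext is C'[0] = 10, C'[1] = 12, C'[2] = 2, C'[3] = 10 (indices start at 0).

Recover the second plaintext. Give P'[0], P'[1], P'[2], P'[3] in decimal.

P'[0] = 9, P'[1] = 9, P'[2] = 11, P'[3] = 10

In OFB with a reused IV, both messages share the same keystream S_i, so C_i ⊕ C'_i = P_i ⊕ P'_i and thus P'_i = P_i ⊕ C_i ⊕ C'_i.
P'[0]: 9 ⊕ 10 ⊕ 10 = 9.
P'[1]: 0 ⊕ 5 ⊕ 12 = 9.
P'[2]: 2 ⊕ 11 ⊕ 2 = 11.
P'[3]: 8 ⊕ 8 ⊕ 10 = 10.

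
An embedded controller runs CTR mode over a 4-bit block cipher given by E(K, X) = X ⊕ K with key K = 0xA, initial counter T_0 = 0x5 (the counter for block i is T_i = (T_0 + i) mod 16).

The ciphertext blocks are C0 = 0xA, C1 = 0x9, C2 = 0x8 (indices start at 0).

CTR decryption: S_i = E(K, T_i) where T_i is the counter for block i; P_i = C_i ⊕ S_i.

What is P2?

P2 = 0x5

P2: T = 0x7, S = E(K, T) = 0xD; 0x8 ⊕ 0xD = 0x5.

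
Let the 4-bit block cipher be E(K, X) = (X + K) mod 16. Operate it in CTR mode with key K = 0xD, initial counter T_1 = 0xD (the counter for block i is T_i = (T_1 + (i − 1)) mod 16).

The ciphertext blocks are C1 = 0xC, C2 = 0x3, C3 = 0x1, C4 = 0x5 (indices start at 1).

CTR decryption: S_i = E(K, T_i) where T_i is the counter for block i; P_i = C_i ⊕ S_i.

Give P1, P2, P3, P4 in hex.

P1 = 0x6, P2 = 0x8, P3 = 0xD, P4 = 0x8

P1: T = 0xD, S = E(K, T) = 0xA; 0xC ⊕ 0xA = 0x6.
P2: T = 0xE, S = E(K, T) = 0xB; 0x3 ⊕ 0xB = 0x8.
P3: T = 0xF, S = E(K, T) = 0xC; 0x1 ⊕ 0xC = 0xD.
P4: T = 0x0, S = E(K, T) = 0xD; 0x5 ⊕ 0xD = 0x8.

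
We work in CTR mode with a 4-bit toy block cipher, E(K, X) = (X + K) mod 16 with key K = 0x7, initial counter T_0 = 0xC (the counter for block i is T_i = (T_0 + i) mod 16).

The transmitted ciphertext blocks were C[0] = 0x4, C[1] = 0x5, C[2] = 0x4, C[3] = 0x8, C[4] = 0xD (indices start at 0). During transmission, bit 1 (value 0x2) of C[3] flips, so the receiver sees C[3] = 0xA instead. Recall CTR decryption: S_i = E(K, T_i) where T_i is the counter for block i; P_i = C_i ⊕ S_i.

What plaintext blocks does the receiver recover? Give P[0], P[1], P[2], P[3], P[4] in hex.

P[0] = 0x7, P[1] = 0x1, P[2] = 0x1, P[3] = 0xC, P[4] = 0xA

Only C[3] changed, to 0xA. In CTR, a change in C_i flips the same bit in P_i only; the keystream is unaffected. Decrypting the received ciphertext:
P[0]: T = 0xC, S = E(K, T) = 0x3; 0x4 ⊕ 0x3 = 0x7.
P[1]: T = 0xD, S = E(K, T) = 0x4; 0x5 ⊕ 0x4 = 0x1.
P[2]: T = 0xE, S = E(K, T) = 0x5; 0x4 ⊕ 0x5 = 0x1.
P[3]: T = 0xF, S = E(K, T) = 0x6; 0xA ⊕ 0x6 = 0xC.
P[4]: T = 0x0, S = E(K, T) = 0x7; 0xD ⊕ 0x7 = 0xA.
Blocks that differ from the original plaintext: P[3].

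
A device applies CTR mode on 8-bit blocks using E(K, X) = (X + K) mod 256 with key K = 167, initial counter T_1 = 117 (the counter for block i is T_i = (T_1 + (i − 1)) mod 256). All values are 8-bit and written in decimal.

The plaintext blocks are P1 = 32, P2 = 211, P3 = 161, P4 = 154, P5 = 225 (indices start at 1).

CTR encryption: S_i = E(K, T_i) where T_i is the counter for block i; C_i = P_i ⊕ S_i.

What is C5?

C5 = 193

C1: T = 117, S = E(K, T) = 28; 32 ⊕ 28 = 60.
C2: T = 118, S = E(K, T) = 29; 211 ⊕ 29 = 206.
C3: T = 119, S = E(K, T) = 30; 161 ⊕ 30 = 191.
C4: T = 120, S = E(K, T) = 31; 154 ⊕ 31 = 133.
C5: T = 121, S = E(K, T) = 32; 225 ⊕ 32 = 193.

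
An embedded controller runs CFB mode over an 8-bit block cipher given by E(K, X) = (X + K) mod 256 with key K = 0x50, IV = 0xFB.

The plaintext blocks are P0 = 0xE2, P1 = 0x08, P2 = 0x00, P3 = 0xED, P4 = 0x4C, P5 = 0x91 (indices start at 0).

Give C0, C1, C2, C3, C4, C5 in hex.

CFB encryption: C_i = P_i ⊕ E(K, C_{i−1}), with C_{−1} = IV.
C0: E(K, 0xFB) = 0x4B; 0xE2 ⊕ 0x4B = 0xA9.
C1: E(K, 0xA9) = 0xF9; 0x08 ⊕ 0xF9 = 0xF1.
C2: E(K, 0xF1) = 0x41; 0x00 ⊕ 0x41 = 0x41.
C3: E(K, 0x41) = 0x91; 0xED ⊕ 0x91 = 0x7C.
C4: E(K, 0x7C) = 0xCC; 0x4C ⊕ 0xCC = 0x80.
C5: E(K, 0x80) = 0xD0; 0x91 ⊕ 0xD0 = 0x41.

C0 = 0xA9, C1 = 0xF1, C2 = 0x41, C3 = 0x7C, C4 = 0x80, C5 = 0x41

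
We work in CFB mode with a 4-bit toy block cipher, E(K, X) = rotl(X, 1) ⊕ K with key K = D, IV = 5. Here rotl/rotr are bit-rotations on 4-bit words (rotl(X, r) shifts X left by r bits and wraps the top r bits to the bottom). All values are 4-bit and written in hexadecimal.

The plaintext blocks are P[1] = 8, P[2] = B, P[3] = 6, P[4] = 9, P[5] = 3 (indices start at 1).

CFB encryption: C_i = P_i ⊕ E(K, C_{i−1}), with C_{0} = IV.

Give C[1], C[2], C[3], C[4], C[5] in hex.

C[1] = F, C[2] = 9, C[3] = 8, C[4] = 5, C[5] = 4

C[1]: E(K, 5) = 7; 8 ⊕ 7 = F.
C[2]: E(K, F) = 2; B ⊕ 2 = 9.
C[3]: E(K, 9) = E; 6 ⊕ E = 8.
C[4]: E(K, 8) = C; 9 ⊕ C = 5.
C[5]: E(K, 5) = 7; 3 ⊕ 7 = 4.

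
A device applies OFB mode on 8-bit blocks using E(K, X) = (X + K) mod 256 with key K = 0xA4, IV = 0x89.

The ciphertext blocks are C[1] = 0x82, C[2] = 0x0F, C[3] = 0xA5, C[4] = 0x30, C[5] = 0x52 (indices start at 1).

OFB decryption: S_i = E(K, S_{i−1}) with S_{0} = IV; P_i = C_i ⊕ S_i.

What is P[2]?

P[1]: S = E(K, 0x89) = 0x2D; 0x82 ⊕ 0x2D = 0xAF.
P[2]: S = E(K, 0x2D) = 0xD1; 0x0F ⊕ 0xD1 = 0xDE.

P[2] = 0xDE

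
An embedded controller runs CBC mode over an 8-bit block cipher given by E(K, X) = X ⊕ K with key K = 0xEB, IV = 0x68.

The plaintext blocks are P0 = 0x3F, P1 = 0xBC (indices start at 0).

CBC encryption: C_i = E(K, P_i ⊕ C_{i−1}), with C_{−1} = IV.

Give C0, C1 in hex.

C0: P0 ⊕ 0x68 = 0x57; E(K, 0x57) = 0xBC.
C1: P1 ⊕ 0xBC = 0x00; E(K, 0x00) = 0xEB.

C0 = 0xBC, C1 = 0xEB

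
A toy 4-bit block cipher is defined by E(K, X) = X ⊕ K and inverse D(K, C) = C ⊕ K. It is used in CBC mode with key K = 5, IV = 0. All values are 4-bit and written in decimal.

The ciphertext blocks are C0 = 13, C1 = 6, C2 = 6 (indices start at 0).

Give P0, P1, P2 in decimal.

P0 = 8, P1 = 14, P2 = 5

CBC decryption: P_i = D(K, C_i) ⊕ C_{i−1}, with C_{−1} = IV.
P0: D(K, 13) = 8; 8 ⊕ 0 = 8.
P1: D(K, 6) = 3; 3 ⊕ 13 = 14.
P2: D(K, 6) = 3; 3 ⊕ 6 = 5.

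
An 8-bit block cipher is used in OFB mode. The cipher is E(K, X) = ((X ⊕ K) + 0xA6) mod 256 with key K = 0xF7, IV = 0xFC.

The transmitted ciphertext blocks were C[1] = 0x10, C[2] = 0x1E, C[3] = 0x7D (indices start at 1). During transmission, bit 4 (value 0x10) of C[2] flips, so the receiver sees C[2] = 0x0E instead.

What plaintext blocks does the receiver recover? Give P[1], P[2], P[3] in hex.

P[1] = 0xA1, P[2] = 0xE2, P[3] = 0xBC

OFB decryption: S_i = E(K, S_{i−1}) with S_{0} = IV; P_i = C_i ⊕ S_i.
Only C[2] changed, to 0x0E. In OFB, a change in C_i flips the same bit in P_i only; the keystream is unaffected. Decrypting the received ciphertext:
P[1]: S = E(K, 0xFC) = 0xB1; 0x10 ⊕ 0xB1 = 0xA1.
P[2]: S = E(K, 0xB1) = 0xEC; 0x0E ⊕ 0xEC = 0xE2.
P[3]: S = E(K, 0xEC) = 0xC1; 0x7D ⊕ 0xC1 = 0xBC.
Blocks that differ from the original plaintext: P[2].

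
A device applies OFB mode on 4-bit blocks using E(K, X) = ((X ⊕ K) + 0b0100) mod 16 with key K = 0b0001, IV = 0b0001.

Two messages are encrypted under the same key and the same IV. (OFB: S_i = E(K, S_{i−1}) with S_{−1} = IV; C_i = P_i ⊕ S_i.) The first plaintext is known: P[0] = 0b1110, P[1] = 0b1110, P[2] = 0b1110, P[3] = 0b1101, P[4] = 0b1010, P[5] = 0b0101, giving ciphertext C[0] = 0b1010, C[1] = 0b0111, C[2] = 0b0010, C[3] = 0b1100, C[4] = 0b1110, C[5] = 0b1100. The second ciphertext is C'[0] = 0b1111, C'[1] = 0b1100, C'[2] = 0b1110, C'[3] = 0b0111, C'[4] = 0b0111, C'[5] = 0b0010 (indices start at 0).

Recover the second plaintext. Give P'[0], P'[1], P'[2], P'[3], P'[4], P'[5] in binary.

In OFB with a reused IV, both messages share the same keystream S_i, so C_i ⊕ C'_i = P_i ⊕ P'_i and thus P'_i = P_i ⊕ C_i ⊕ C'_i.
P'[0]: 0b1110 ⊕ 0b1010 ⊕ 0b1111 = 0b1011.
P'[1]: 0b1110 ⊕ 0b0111 ⊕ 0b1100 = 0b0101.
P'[2]: 0b1110 ⊕ 0b0010 ⊕ 0b1110 = 0b0010.
P'[3]: 0b1101 ⊕ 0b1100 ⊕ 0b0111 = 0b0110.
P'[4]: 0b1010 ⊕ 0b1110 ⊕ 0b0111 = 0b0011.
P'[5]: 0b0101 ⊕ 0b1100 ⊕ 0b0010 = 0b1011.

P'[0] = 0b1011, P'[1] = 0b0101, P'[2] = 0b0010, P'[3] = 0b0110, P'[4] = 0b0011, P'[5] = 0b1011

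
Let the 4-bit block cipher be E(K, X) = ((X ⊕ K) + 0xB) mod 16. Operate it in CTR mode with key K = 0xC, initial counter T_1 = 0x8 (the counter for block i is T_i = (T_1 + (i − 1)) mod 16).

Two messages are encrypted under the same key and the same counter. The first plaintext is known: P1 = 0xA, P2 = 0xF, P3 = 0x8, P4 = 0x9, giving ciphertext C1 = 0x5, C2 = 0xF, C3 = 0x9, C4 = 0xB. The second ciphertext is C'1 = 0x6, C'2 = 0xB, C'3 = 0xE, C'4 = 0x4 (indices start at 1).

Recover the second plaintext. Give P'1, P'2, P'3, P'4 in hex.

P'1 = 0x9, P'2 = 0xB, P'3 = 0xF, P'4 = 0x6

In CTR with a reused counter, both messages share the same keystream S_i, so C_i ⊕ C'_i = P_i ⊕ P'_i and thus P'_i = P_i ⊕ C_i ⊕ C'_i.
P'1: 0xA ⊕ 0x5 ⊕ 0x6 = 0x9.
P'2: 0xF ⊕ 0xF ⊕ 0xB = 0xB.
P'3: 0x8 ⊕ 0x9 ⊕ 0xE = 0xF.
P'4: 0x9 ⊕ 0xB ⊕ 0x4 = 0x6.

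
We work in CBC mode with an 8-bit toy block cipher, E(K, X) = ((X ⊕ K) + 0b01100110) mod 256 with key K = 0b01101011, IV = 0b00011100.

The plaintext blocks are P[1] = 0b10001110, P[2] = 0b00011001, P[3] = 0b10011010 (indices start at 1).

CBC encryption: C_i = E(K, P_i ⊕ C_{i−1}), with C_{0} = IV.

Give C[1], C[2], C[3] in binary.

C[1]: P[1] ⊕ 0b00011100 = 0b10010010; E(K, 0b10010010) = 0b01011111.
C[2]: P[2] ⊕ 0b01011111 = 0b01000110; E(K, 0b01000110) = 0b10010011.
C[3]: P[3] ⊕ 0b10010011 = 0b00001001; E(K, 0b00001001) = 0b11001000.

C[1] = 0b01011111, C[2] = 0b10010011, C[3] = 0b11001000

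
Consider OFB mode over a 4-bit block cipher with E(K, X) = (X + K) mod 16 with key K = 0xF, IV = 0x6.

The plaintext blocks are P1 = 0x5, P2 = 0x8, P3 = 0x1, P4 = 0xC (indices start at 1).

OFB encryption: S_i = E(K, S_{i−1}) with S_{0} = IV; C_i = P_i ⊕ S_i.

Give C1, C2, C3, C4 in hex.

C1: S = E(K, 0x6) = 0x5; 0x5 ⊕ 0x5 = 0x0.
C2: S = E(K, 0x5) = 0x4; 0x8 ⊕ 0x4 = 0xC.
C3: S = E(K, 0x4) = 0x3; 0x1 ⊕ 0x3 = 0x2.
C4: S = E(K, 0x3) = 0x2; 0xC ⊕ 0x2 = 0xE.

C1 = 0x0, C2 = 0xC, C3 = 0x2, C4 = 0xE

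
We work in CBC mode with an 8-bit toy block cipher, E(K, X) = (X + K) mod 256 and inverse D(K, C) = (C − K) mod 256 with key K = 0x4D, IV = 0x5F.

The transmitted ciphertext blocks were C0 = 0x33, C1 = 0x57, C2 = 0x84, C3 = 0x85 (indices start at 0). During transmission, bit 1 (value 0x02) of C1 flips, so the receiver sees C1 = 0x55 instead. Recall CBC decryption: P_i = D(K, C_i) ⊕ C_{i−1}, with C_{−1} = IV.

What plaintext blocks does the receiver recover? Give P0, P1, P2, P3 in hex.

Only C1 changed, to 0x55. In CBC, a change in C_i garbles P_i and flips the same bit in P_{i+1}. Decrypting the received ciphertext:
P0: D(K, 0x33) = 0xE6; 0xE6 ⊕ 0x5F = 0xB9.
P1: D(K, 0x55) = 0x08; 0x08 ⊕ 0x33 = 0x3B.
P2: D(K, 0x84) = 0x37; 0x37 ⊕ 0x55 = 0x62.
P3: D(K, 0x85) = 0x38; 0x38 ⊕ 0x84 = 0xBC.
Blocks that differ from the original plaintext: P1, P2.

P0 = 0xB9, P1 = 0x3B, P2 = 0x62, P3 = 0xBC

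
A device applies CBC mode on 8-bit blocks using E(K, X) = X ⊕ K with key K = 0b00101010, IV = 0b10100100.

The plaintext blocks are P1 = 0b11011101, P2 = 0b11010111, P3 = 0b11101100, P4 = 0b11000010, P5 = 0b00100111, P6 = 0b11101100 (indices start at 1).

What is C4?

C4 = 0b10000000

CBC encryption: C_i = E(K, P_i ⊕ C_{i−1}), with C_{0} = IV.
C1: P1 ⊕ 0b10100100 = 0b01111001; E(K, 0b01111001) = 0b01010011.
C2: P2 ⊕ 0b01010011 = 0b10000100; E(K, 0b10000100) = 0b10101110.
C3: P3 ⊕ 0b10101110 = 0b01000010; E(K, 0b01000010) = 0b01101000.
C4: P4 ⊕ 0b01101000 = 0b10101010; E(K, 0b10101010) = 0b10000000.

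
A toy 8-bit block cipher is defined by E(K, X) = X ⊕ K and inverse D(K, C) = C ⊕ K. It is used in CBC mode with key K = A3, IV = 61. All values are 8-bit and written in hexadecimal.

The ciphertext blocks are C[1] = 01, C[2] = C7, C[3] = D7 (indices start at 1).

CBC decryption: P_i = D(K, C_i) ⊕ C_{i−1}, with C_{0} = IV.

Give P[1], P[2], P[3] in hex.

P[1]: D(K, 01) = A2; A2 ⊕ 61 = C3.
P[2]: D(K, C7) = 64; 64 ⊕ 01 = 65.
P[3]: D(K, D7) = 74; 74 ⊕ C7 = B3.

P[1] = C3, P[2] = 65, P[3] = B3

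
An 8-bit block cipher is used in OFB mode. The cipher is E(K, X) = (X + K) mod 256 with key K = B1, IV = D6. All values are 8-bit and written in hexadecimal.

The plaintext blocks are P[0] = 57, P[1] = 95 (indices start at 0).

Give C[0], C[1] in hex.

OFB encryption: S_i = E(K, S_{i−1}) with S_{−1} = IV; C_i = P_i ⊕ S_i.
C[0]: S = E(K, D6) = 87; 57 ⊕ 87 = D0.
C[1]: S = E(K, 87) = 38; 95 ⊕ 38 = AD.

C[0] = D0, C[1] = AD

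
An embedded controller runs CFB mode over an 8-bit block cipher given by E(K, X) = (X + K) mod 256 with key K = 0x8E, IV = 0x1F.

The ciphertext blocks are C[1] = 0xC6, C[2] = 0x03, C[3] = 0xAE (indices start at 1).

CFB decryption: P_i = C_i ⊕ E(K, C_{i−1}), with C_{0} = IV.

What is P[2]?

P[2]: E(K, 0xC6) = 0x54; 0x03 ⊕ 0x54 = 0x57.

P[2] = 0x57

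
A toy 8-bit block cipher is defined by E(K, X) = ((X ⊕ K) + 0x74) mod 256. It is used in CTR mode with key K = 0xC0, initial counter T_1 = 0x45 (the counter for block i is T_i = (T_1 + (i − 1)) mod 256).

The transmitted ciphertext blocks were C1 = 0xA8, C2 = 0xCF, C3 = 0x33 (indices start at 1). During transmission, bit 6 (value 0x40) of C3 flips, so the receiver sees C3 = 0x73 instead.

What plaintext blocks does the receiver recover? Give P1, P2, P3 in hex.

P1 = 0x51, P2 = 0x35, P3 = 0x88

CTR decryption: S_i = E(K, T_i) where T_i is the counter for block i; P_i = C_i ⊕ S_i.
Only C3 changed, to 0x73. In CTR, a change in C_i flips the same bit in P_i only; the keystream is unaffected. Decrypting the received ciphertext:
P1: T = 0x45, S = E(K, T) = 0xF9; 0xA8 ⊕ 0xF9 = 0x51.
P2: T = 0x46, S = E(K, T) = 0xFA; 0xCF ⊕ 0xFA = 0x35.
P3: T = 0x47, S = E(K, T) = 0xFB; 0x73 ⊕ 0xFB = 0x88.
Blocks that differ from the original plaintext: P3.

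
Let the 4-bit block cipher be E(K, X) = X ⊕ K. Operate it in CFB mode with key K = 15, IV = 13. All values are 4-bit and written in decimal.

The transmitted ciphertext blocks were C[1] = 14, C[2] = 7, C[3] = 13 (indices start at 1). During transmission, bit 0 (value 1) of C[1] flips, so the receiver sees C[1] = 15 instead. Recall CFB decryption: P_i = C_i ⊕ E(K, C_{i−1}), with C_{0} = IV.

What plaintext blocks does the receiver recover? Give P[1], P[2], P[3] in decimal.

P[1] = 13, P[2] = 7, P[3] = 5

Only C[1] changed, to 15. In CFB, a change in C_i flips the same bit in P_i and garbles P_{i+1}. Decrypting the received ciphertext:
P[1]: E(K, 13) = 2; 15 ⊕ 2 = 13.
P[2]: E(K, 15) = 0; 7 ⊕ 0 = 7.
P[3]: E(K, 7) = 8; 13 ⊕ 8 = 5.
Blocks that differ from the original plaintext: P[1], P[2].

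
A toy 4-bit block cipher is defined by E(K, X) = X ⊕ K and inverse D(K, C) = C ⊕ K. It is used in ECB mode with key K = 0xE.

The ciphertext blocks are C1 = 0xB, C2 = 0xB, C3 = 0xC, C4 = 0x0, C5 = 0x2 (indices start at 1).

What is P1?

ECB decryption: P_i = D(K, C_i).
P1: D(K, 0xB) = 0x5.

P1 = 0x5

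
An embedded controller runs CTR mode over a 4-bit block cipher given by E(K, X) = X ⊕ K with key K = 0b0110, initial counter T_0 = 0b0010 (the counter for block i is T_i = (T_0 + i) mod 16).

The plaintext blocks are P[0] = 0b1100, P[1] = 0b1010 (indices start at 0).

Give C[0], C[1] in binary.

C[0] = 0b1000, C[1] = 0b1111

CTR encryption: S_i = E(K, T_i) where T_i is the counter for block i; C_i = P_i ⊕ S_i.
C[0]: T = 0b0010, S = E(K, T) = 0b0100; 0b1100 ⊕ 0b0100 = 0b1000.
C[1]: T = 0b0011, S = E(K, T) = 0b0101; 0b1010 ⊕ 0b0101 = 0b1111.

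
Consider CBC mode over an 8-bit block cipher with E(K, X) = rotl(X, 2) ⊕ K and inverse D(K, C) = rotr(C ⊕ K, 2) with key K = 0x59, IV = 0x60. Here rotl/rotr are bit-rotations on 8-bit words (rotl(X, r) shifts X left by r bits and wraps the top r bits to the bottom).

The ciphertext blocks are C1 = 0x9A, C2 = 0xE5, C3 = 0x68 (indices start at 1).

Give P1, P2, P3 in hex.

CBC decryption: P_i = D(K, C_i) ⊕ C_{i−1}, with C_{0} = IV.
P1: D(K, 0x9A) = 0xF0; 0xF0 ⊕ 0x60 = 0x90.
P2: D(K, 0xE5) = 0x2F; 0x2F ⊕ 0x9A = 0xB5.
P3: D(K, 0x68) = 0x4C; 0x4C ⊕ 0xE5 = 0xA9.

P1 = 0x90, P2 = 0xB5, P3 = 0xA9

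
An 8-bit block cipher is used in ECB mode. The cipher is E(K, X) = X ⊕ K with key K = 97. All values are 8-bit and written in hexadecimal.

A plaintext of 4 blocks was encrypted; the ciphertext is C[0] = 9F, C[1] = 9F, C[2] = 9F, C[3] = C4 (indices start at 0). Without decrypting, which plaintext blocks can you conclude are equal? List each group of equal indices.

P[0] = P[1] = P[2]

ECB encrypts each block independently with the same key, so equal ciphertext blocks imply equal plaintext blocks.
C[0] = C[1] = C[2] = 9F, so P[0] = P[1] = P[2].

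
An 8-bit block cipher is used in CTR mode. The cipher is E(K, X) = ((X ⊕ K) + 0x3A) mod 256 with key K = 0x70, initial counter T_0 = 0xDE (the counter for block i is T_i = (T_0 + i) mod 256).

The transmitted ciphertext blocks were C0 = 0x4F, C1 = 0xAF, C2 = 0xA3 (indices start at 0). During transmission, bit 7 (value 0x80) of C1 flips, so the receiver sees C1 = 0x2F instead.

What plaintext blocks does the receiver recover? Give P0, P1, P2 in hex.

CTR decryption: S_i = E(K, T_i) where T_i is the counter for block i; P_i = C_i ⊕ S_i.
Only C1 changed, to 0x2F. In CTR, a change in C_i flips the same bit in P_i only; the keystream is unaffected. Decrypting the received ciphertext:
P0: T = 0xDE, S = E(K, T) = 0xE8; 0x4F ⊕ 0xE8 = 0xA7.
P1: T = 0xDF, S = E(K, T) = 0xE9; 0x2F ⊕ 0xE9 = 0xC6.
P2: T = 0xE0, S = E(K, T) = 0xCA; 0xA3 ⊕ 0xCA = 0x69.
Blocks that differ from the original plaintext: P1.

P0 = 0xA7, P1 = 0xC6, P2 = 0x69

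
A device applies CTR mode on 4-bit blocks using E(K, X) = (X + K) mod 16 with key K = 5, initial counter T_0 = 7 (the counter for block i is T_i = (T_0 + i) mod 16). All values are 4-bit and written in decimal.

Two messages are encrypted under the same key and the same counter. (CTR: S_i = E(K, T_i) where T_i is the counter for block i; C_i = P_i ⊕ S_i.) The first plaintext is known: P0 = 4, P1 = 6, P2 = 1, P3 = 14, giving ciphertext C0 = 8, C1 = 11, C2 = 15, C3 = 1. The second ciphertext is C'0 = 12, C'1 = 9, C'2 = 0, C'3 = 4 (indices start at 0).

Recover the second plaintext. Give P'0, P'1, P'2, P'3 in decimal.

In CTR with a reused counter, both messages share the same keystream S_i, so C_i ⊕ C'_i = P_i ⊕ P'_i and thus P'_i = P_i ⊕ C_i ⊕ C'_i.
P'0: 4 ⊕ 8 ⊕ 12 = 0.
P'1: 6 ⊕ 11 ⊕ 9 = 4.
P'2: 1 ⊕ 15 ⊕ 0 = 14.
P'3: 14 ⊕ 1 ⊕ 4 = 11.

P'0 = 0, P'1 = 4, P'2 = 14, P'3 = 11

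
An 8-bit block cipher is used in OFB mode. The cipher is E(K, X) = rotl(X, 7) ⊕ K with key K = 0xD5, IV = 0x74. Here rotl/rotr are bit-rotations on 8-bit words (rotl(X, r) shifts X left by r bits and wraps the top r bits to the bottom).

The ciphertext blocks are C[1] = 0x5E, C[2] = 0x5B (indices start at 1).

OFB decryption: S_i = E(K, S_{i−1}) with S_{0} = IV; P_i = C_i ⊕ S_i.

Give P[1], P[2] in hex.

P[1] = 0xB1, P[2] = 0x79

P[1]: S = E(K, 0x74) = 0xEF; 0x5E ⊕ 0xEF = 0xB1.
P[2]: S = E(K, 0xEF) = 0x22; 0x5B ⊕ 0x22 = 0x79.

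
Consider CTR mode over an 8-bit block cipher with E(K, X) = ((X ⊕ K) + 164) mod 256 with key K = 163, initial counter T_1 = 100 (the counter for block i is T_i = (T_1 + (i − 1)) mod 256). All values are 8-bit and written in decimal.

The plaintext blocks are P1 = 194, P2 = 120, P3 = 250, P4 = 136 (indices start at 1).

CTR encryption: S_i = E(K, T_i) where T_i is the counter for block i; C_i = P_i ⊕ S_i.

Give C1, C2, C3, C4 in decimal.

C1 = 169, C2 = 18, C3 = 147, C4 = 224

C1: T = 100, S = E(K, T) = 107; 194 ⊕ 107 = 169.
C2: T = 101, S = E(K, T) = 106; 120 ⊕ 106 = 18.
C3: T = 102, S = E(K, T) = 105; 250 ⊕ 105 = 147.
C4: T = 103, S = E(K, T) = 104; 136 ⊕ 104 = 224.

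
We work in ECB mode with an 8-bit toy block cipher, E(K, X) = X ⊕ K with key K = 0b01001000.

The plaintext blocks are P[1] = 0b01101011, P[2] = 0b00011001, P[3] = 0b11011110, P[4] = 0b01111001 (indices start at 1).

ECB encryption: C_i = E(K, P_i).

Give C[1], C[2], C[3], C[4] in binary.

C[1]: E(K, 0b01101011) = 0b00100011.
C[2]: E(K, 0b00011001) = 0b01010001.
C[3]: E(K, 0b11011110) = 0b10010110.
C[4]: E(K, 0b01111001) = 0b00110001.

C[1] = 0b00100011, C[2] = 0b01010001, C[3] = 0b10010110, C[4] = 0b00110001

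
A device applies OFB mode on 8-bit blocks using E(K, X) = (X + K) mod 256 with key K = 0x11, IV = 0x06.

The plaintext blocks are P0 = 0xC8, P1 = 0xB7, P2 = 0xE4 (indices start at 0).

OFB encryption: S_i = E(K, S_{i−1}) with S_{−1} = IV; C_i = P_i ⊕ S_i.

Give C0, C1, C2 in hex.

C0: S = E(K, 0x06) = 0x17; 0xC8 ⊕ 0x17 = 0xDF.
C1: S = E(K, 0x17) = 0x28; 0xB7 ⊕ 0x28 = 0x9F.
C2: S = E(K, 0x28) = 0x39; 0xE4 ⊕ 0x39 = 0xDD.

C0 = 0xDF, C1 = 0x9F, C2 = 0xDD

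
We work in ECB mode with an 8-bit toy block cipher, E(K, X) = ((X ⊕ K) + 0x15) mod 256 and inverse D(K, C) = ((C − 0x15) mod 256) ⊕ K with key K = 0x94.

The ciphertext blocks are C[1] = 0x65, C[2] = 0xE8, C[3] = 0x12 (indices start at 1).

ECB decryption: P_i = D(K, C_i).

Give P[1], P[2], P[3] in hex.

P[1]: D(K, 0x65) = 0xC4.
P[2]: D(K, 0xE8) = 0x47.
P[3]: D(K, 0x12) = 0x69.

P[1] = 0xC4, P[2] = 0x47, P[3] = 0x69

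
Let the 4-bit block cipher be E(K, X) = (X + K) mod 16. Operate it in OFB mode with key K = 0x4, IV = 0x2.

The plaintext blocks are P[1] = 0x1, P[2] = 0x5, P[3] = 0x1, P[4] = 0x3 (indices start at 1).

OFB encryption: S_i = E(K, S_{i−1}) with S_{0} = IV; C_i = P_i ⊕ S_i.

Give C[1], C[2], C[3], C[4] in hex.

C[1]: S = E(K, 0x2) = 0x6; 0x1 ⊕ 0x6 = 0x7.
C[2]: S = E(K, 0x6) = 0xA; 0x5 ⊕ 0xA = 0xF.
C[3]: S = E(K, 0xA) = 0xE; 0x1 ⊕ 0xE = 0xF.
C[4]: S = E(K, 0xE) = 0x2; 0x3 ⊕ 0x2 = 0x1.

C[1] = 0x7, C[2] = 0xF, C[3] = 0xF, C[4] = 0x1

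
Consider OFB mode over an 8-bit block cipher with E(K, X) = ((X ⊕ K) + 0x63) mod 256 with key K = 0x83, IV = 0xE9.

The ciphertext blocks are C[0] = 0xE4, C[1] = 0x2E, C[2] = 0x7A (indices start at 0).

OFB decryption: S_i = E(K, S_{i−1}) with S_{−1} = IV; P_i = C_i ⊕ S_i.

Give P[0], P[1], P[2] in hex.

P[0] = 0x29, P[1] = 0x9F, P[2] = 0xEF

P[0]: S = E(K, 0xE9) = 0xCD; 0xE4 ⊕ 0xCD = 0x29.
P[1]: S = E(K, 0xCD) = 0xB1; 0x2E ⊕ 0xB1 = 0x9F.
P[2]: S = E(K, 0xB1) = 0x95; 0x7A ⊕ 0x95 = 0xEF.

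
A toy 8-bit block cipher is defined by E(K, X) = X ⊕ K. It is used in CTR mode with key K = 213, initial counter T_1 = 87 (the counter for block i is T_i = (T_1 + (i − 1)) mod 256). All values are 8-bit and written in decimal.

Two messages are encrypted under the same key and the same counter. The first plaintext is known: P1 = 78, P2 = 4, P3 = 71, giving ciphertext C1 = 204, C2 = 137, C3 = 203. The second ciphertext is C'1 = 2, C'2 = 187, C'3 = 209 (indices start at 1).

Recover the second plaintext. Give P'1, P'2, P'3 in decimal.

In CTR with a reused counter, both messages share the same keystream S_i, so C_i ⊕ C'_i = P_i ⊕ P'_i and thus P'_i = P_i ⊕ C_i ⊕ C'_i.
P'1: 78 ⊕ 204 ⊕ 2 = 128.
P'2: 4 ⊕ 137 ⊕ 187 = 54.
P'3: 71 ⊕ 203 ⊕ 209 = 93.

P'1 = 128, P'2 = 54, P'3 = 93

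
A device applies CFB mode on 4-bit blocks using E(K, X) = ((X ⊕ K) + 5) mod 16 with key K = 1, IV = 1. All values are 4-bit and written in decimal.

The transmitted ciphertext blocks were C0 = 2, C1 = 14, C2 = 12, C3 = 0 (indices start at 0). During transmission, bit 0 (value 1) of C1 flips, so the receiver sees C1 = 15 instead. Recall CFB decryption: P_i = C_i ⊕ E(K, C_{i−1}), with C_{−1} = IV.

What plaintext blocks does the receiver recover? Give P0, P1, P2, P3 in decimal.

P0 = 7, P1 = 7, P2 = 15, P3 = 2

Only C1 changed, to 15. In CFB, a change in C_i flips the same bit in P_i and garbles P_{i+1}. Decrypting the received ciphertext:
P0: E(K, 1) = 5; 2 ⊕ 5 = 7.
P1: E(K, 2) = 8; 15 ⊕ 8 = 7.
P2: E(K, 15) = 3; 12 ⊕ 3 = 15.
P3: E(K, 12) = 2; 0 ⊕ 2 = 2.
Blocks that differ from the original plaintext: P1, P2.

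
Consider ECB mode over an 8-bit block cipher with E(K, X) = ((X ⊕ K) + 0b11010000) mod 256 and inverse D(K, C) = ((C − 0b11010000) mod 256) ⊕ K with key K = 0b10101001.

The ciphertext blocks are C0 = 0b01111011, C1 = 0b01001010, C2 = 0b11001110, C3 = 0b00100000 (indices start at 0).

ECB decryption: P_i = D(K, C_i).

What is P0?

P0 = 0b00000010

P0: D(K, 0b01111011) = 0b00000010.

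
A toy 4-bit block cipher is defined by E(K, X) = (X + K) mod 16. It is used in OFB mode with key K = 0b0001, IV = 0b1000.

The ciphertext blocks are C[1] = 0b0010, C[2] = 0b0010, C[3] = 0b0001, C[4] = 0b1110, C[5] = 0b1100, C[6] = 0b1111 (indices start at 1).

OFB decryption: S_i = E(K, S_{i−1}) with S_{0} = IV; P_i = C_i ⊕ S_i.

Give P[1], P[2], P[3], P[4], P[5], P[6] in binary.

P[1]: S = E(K, 0b1000) = 0b1001; 0b0010 ⊕ 0b1001 = 0b1011.
P[2]: S = E(K, 0b1001) = 0b1010; 0b0010 ⊕ 0b1010 = 0b1000.
P[3]: S = E(K, 0b1010) = 0b1011; 0b0001 ⊕ 0b1011 = 0b1010.
P[4]: S = E(K, 0b1011) = 0b1100; 0b1110 ⊕ 0b1100 = 0b0010.
P[5]: S = E(K, 0b1100) = 0b1101; 0b1100 ⊕ 0b1101 = 0b0001.
P[6]: S = E(K, 0b1101) = 0b1110; 0b1111 ⊕ 0b1110 = 0b0001.

P[1] = 0b1011, P[2] = 0b1000, P[3] = 0b1010, P[4] = 0b0010, P[5] = 0b0001, P[6] = 0b0001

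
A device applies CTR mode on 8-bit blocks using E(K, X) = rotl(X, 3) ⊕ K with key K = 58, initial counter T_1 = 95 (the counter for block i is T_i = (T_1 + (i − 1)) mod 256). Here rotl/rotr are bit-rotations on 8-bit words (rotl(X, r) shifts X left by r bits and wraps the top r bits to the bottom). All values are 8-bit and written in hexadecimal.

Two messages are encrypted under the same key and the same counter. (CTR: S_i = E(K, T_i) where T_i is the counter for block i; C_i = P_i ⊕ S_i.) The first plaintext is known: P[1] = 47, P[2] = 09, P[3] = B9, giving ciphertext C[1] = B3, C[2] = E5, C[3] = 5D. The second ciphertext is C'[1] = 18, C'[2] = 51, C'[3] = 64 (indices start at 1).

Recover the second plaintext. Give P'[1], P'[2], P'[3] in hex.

In CTR with a reused counter, both messages share the same keystream S_i, so C_i ⊕ C'_i = P_i ⊕ P'_i and thus P'_i = P_i ⊕ C_i ⊕ C'_i.
P'[1]: 47 ⊕ B3 ⊕ 18 = EC.
P'[2]: 09 ⊕ E5 ⊕ 51 = BD.
P'[3]: B9 ⊕ 5D ⊕ 64 = 80.

P'[1] = EC, P'[2] = BD, P'[3] = 80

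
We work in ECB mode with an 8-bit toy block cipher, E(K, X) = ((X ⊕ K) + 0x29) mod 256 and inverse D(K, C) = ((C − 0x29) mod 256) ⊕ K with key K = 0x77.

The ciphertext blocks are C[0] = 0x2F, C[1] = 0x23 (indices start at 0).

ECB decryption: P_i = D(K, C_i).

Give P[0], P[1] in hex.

P[0] = 0x71, P[1] = 0x8D

P[0]: D(K, 0x2F) = 0x71.
P[1]: D(K, 0x23) = 0x8D.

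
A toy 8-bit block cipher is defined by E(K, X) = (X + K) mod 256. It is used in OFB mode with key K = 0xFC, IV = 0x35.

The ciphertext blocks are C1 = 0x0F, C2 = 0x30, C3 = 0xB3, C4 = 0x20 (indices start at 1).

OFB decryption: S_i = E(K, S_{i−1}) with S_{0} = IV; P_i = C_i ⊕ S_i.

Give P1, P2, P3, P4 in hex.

P1 = 0x3E, P2 = 0x1D, P3 = 0x9A, P4 = 0x05

P1: S = E(K, 0x35) = 0x31; 0x0F ⊕ 0x31 = 0x3E.
P2: S = E(K, 0x31) = 0x2D; 0x30 ⊕ 0x2D = 0x1D.
P3: S = E(K, 0x2D) = 0x29; 0xB3 ⊕ 0x29 = 0x9A.
P4: S = E(K, 0x29) = 0x25; 0x20 ⊕ 0x25 = 0x05.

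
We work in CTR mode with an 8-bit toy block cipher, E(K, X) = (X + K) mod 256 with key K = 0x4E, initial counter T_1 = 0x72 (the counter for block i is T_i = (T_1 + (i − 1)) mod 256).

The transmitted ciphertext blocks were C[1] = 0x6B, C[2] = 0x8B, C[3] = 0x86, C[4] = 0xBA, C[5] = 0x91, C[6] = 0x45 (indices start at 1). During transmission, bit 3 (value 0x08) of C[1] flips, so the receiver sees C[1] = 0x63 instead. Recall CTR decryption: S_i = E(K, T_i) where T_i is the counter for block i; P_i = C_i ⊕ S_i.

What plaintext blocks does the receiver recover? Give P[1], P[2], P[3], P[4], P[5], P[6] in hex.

P[1] = 0xA3, P[2] = 0x4A, P[3] = 0x44, P[4] = 0x79, P[5] = 0x55, P[6] = 0x80

Only C[1] changed, to 0x63. In CTR, a change in C_i flips the same bit in P_i only; the keystream is unaffected. Decrypting the received ciphertext:
P[1]: T = 0x72, S = E(K, T) = 0xC0; 0x63 ⊕ 0xC0 = 0xA3.
P[2]: T = 0x73, S = E(K, T) = 0xC1; 0x8B ⊕ 0xC1 = 0x4A.
P[3]: T = 0x74, S = E(K, T) = 0xC2; 0x86 ⊕ 0xC2 = 0x44.
P[4]: T = 0x75, S = E(K, T) = 0xC3; 0xBA ⊕ 0xC3 = 0x79.
P[5]: T = 0x76, S = E(K, T) = 0xC4; 0x91 ⊕ 0xC4 = 0x55.
P[6]: T = 0x77, S = E(K, T) = 0xC5; 0x45 ⊕ 0xC5 = 0x80.
Blocks that differ from the original plaintext: P[1].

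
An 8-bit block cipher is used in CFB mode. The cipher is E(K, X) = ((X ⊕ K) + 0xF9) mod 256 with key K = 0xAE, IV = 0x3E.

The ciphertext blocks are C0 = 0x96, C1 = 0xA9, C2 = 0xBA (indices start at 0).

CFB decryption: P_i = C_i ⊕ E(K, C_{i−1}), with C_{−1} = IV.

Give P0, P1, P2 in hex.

P0 = 0x1F, P1 = 0x98, P2 = 0xBA

P0: E(K, 0x3E) = 0x89; 0x96 ⊕ 0x89 = 0x1F.
P1: E(K, 0x96) = 0x31; 0xA9 ⊕ 0x31 = 0x98.
P2: E(K, 0xA9) = 0x00; 0xBA ⊕ 0x00 = 0xBA.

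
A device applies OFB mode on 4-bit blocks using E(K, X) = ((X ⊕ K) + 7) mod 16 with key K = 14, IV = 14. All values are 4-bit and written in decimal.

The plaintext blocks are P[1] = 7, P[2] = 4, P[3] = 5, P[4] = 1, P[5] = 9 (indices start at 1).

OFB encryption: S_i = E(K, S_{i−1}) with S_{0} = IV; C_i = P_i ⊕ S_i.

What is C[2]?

C[1]: S = E(K, 14) = 7; 7 ⊕ 7 = 0.
C[2]: S = E(K, 7) = 0; 4 ⊕ 0 = 4.

C[2] = 4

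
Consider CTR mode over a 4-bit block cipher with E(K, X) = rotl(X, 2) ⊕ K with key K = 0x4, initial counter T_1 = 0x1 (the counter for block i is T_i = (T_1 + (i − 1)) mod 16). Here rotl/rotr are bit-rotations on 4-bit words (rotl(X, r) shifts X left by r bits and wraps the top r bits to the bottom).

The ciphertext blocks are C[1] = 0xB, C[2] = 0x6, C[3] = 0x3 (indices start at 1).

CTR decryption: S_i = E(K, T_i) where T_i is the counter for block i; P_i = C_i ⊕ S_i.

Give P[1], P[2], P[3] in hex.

P[1]: T = 0x1, S = E(K, T) = 0x0; 0xB ⊕ 0x0 = 0xB.
P[2]: T = 0x2, S = E(K, T) = 0xC; 0x6 ⊕ 0xC = 0xA.
P[3]: T = 0x3, S = E(K, T) = 0x8; 0x3 ⊕ 0x8 = 0xB.

P[1] = 0xB, P[2] = 0xA, P[3] = 0xB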